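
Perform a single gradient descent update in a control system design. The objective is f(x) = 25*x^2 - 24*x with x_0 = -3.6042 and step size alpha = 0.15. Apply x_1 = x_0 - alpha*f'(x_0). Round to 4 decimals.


We compute the gradient at x_0 and apply the update.
f'(x) = 50*x - 24
f'(-3.6042) = 50*-3.6042 - 24 = -204.21
x_1 = -3.6042 - 0.15*-204.21 = 27.0273


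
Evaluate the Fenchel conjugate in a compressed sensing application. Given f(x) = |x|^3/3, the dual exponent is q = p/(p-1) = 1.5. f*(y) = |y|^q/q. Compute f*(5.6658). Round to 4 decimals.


The conjugate exponent q satisfies 1/p + 1/q = 1.
p = 3, so q = 3/(3 - 1) = 1.5
|y|^q = 5.6658^1.5 = 13.4863
f*(5.6658) = 13.4863 / 1.5 = 8.9908


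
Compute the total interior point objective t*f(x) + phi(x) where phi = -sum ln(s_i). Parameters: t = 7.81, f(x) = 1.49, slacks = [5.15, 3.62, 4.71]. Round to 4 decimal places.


Step 1: Compute log-barrier.
ln values: [1.639, 1.2865, 1.5497]
phi = -(1.639 + 1.2865 + 1.5497) = -4.4752
Step 2: Compute augmented objective.
t*f(x) = 7.81*1.49 = 11.6369
Total = 11.6369 - 4.4752 = 7.1617


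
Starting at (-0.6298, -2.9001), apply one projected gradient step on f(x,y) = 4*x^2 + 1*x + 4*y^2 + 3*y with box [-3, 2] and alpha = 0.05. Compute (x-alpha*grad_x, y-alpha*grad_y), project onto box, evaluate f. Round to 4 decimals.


Step 1: Compute gradient at (-0.6298, -2.9001).
grad_x = 2*4*-0.6298 + 1 = -4.0384
grad_y = 2*4*-2.9001 + 3 = -20.2008
Step 2: Gradient step.
x_raw = -0.6298 - 0.05*-4.0384 = -0.4279
y_raw = -2.9001 - 0.05*-20.2008 = -1.8901
Step 3: Project onto [-3, 2].
x_proj = clip(-0.4279) = -0.4279
y_proj = clip(-1.8901) = -1.8901
Step 4: Evaluate f.
f(-0.4279, -1.8901) = 8.9236


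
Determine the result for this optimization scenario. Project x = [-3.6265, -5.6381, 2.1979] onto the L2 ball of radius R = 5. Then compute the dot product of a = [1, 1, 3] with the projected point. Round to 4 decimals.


Step 1: Compute ||x|| (intermediates to 6 decimals).
||x|| = sqrt((-3.6265)^2 + (-5.6381)^2 + 2.1979^2) = 7.054817
Step 2: Project.
Since ||x|| > R, scale = R/||x|| = 5/7.054817 = 0.708736, proj(x) = scale * x
proj(x) = [-2.570231, -3.995924, 1.557731]
Step 3: Dot product.
a^T * proj(x) = 1*(-2.570231) + 1*(-3.995924) + 3*1.557731 = -1.893


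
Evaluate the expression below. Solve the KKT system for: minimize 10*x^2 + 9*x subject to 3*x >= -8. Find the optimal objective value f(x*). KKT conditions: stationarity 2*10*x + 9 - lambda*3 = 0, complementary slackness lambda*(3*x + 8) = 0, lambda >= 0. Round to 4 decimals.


Step 1: Try lambda = 0 (constraint inactive).
Stationarity: 2*10*x + 9 = 0
x* = -9/(2*10) = -0.45
Check constraint: 3*-0.45 = -1.35 >= -8 -- satisfied.
Step 2: Compute optimal value.
f(x*) = 10*(-0.45)^2 + 9*(-0.45) = -2.025


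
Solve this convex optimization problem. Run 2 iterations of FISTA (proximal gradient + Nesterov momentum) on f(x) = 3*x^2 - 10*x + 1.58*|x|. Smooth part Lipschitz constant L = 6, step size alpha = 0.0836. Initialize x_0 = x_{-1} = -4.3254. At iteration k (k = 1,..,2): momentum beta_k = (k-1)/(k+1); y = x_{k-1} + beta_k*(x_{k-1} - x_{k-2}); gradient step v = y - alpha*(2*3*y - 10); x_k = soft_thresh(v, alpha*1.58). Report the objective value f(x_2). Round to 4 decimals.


FISTA on f(x) = 3*x^2 - 10*x + 1.58*|x|
L = 6, alpha = 0.0836
Iteration 1: beta = 0.0, y = -4.3254 + 0.0*(-4.3254 + 4.3254) = -4.3254
  grad(y) = -35.9524, v = y - alpha*grad = -1.3198
  prox(v) = soft_thresh(-1.3198, 0.1321) = -1.1877
Iteration 2: beta = 0.3333, y = -1.1877 + 0.3333*(-1.1877 + 4.3254) = -0.1418
  grad(y) = -10.8507, v = y - alpha*grad = 0.7653
  prox(v) = soft_thresh(0.7653, 0.1321) = 0.6332
f(x_2) = 3*0.6332^2 - 10*0.6332 + 1.58*|0.6332| = -4.1289


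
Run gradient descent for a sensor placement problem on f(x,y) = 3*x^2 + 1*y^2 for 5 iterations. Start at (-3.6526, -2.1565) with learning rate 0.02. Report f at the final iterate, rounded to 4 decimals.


Gradient descent on f(x,y) = 3*x^2 + 1*y^2.
Starting point: (-3.6526, -2.1565), alpha = 0.02
Step 1: grad_x = 2*3*-3.6526 = -21.9156, grad_y = 2*1*-2.1565 = -4.313
  x_1 = -3.6526 - 0.02*-21.9156 = -3.2143
  y_1 = -2.1565 - 0.02*-4.313 = -2.0702
Step 2: grad_x = 2*3*-3.2143 = -19.2857, grad_y = 2*1*-2.0702 = -4.1405
  x_2 = -3.2143 - 0.02*-19.2857 = -2.8286
  y_2 = -2.0702 - 0.02*-4.1405 = -1.9874
Step 3: grad_x = 2*3*-2.8286 = -16.9714, grad_y = 2*1*-1.9874 = -3.9749
  x_3 = -2.8286 - 0.02*-16.9714 = -2.4891
  y_3 = -1.9874 - 0.02*-3.9749 = -1.9079
Step 4: grad_x = 2*3*-2.4891 = -14.9349, grad_y = 2*1*-1.9079 = -3.8159
  x_4 = -2.4891 - 0.02*-14.9349 = -2.1904
  y_4 = -1.9079 - 0.02*-3.8159 = -1.8316
Step 5: grad_x = 2*3*-2.1904 = -13.1427, grad_y = 2*1*-1.8316 = -3.6632
  x_5 = -2.1904 - 0.02*-13.1427 = -1.9276
  y_5 = -1.8316 - 0.02*-3.6632 = -1.7584
f(-1.9276, -1.7584) = 3*(-1.9276)^2 + 1*(-1.7584)^2 = 14.2387


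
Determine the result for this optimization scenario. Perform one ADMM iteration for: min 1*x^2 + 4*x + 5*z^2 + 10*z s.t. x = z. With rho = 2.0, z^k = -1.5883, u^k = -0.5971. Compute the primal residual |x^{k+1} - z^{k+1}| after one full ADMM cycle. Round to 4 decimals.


ADMM iteration with rho = 2.0, z^k = -1.5883, u^k = -0.5971
Step 1: x-update.
Minimize 1*x^2 + 4*x + (2.0/2)*(x + 1.5883 - 0.5971)^2
FOC: (2*1 + 2.0)*x = -4 + 2.0*(-1.5883 + 0.5971)
x^{k+1} = -1.4956
Step 2: z-update.
Minimize 5*z^2 + 10*z + (2.0/2)*(-1.4956 - z - 0.5971)^2
FOC: (2*5 + 2.0)*z = -10 + 2.0*(-1.4956 - 0.5971)
z^{k+1} = -1.1821
Step 3: u-update.
u^{k+1} = -0.5971 - 1.4956 + 1.1821 = -0.9106
Step 4: Primal residual = |-1.4956 + 1.1821| = 0.3135


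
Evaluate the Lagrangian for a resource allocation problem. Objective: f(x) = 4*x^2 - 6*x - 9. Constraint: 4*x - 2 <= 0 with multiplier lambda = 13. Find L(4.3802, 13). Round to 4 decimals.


Step 1: Evaluate f(x).
f(4.3802) = 4*4.3802^2 - 6*4.3802 - 9 = 41.4634
Step 2: Evaluate g(x).
g(4.3802) = 4*4.3802 - 2 = 15.5208
Step 3: Compute Lagrangian.
L = 41.4634 + 13*15.5208 = 243.2338


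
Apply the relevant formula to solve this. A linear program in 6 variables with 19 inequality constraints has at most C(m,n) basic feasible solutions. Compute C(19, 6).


Each vertex corresponds to some choice of n active constraints out of m, so the number of vertices is at most C(m, n) = m! / (n!(m-n)!).
m = 19, n = 6
Numerator: 19 * 18 * 17 * 16 * 15 * 14
Denominator: 6! = 720
C(19, 6) = 27132


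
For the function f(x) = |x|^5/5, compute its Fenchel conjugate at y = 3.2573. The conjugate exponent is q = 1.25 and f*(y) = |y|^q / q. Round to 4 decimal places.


The conjugate exponent q satisfies 1/p + 1/q = 1.
p = 5, so q = 5/(5 - 1) = 1.25
|y|^q = 3.2573^1.25 = 4.3759
f*(3.2573) = 4.3759 / 1.25 = 3.5008


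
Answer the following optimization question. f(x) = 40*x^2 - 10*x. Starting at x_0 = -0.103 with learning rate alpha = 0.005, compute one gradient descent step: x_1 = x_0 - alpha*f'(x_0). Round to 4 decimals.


We compute the gradient at x_0 and apply the update.
f'(x) = 80*x - 10
f'(-0.103) = 80*-0.103 - 10 = -18.24
x_1 = -0.103 - 0.005*-18.24 = -0.0118


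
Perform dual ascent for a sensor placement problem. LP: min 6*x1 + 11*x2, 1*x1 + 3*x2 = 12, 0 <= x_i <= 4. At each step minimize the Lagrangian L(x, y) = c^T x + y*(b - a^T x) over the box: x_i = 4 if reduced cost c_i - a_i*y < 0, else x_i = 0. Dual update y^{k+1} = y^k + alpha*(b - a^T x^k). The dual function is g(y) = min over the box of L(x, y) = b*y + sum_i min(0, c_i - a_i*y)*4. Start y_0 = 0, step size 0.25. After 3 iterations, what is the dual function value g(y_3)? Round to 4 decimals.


Dual ascent for LP: min 6*x1 + 11*x2, 1*x1 + 3*x2 = 12, 0 <= x_i <= 4
Step 1: y^k = 0.0, reduced costs: (6.0, 11.0)
  x^k = (0.0, 0.0), subgradient = b - a^T x = 12.0
  y^{k+1} = 0.0 + 0.25*12.0 = 3.0
Step 2: y^k = 3.0, reduced costs: (3.0, 2.0)
  x^k = (0.0, 0.0), subgradient = b - a^T x = 12.0
  y^{k+1} = 3.0 + 0.25*12.0 = 6.0
Step 3: y^k = 6.0, reduced costs: (0.0, -7.0)
  x^k = (0.0, 4.0), subgradient = b - a^T x = 0.0
  y^{k+1} = 6.0 + 0.25*0.0 = 6.0
Dual objective at y_3 = 6.0: reduced costs (0.0, -7.0), box minimizer x = (0.0, 4.0)
g(y_3) = b*y + (c1 - a1*y)*x1 + (c2 - a2*y)*x2 = 12*6.0 + 0.0*0.0 + (-7.0)*4.0 = 72.0 + 0.0 - 28.0 = 44.0


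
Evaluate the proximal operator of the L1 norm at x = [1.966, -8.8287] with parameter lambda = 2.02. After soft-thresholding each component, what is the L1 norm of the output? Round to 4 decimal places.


Soft-thresholding with lambda = 2.02:
prox(1.966) = sign(1.966)*max(|1.966| - 2.02, 0) = 0.0
prox(-8.8287) = sign(-8.8287)*max(|-8.8287| - 2.02, 0) = -6.8087
prox(x) = [0.0, -6.8087]
||prox(x)||_1 = 0.0 + 6.8087 = 6.8087


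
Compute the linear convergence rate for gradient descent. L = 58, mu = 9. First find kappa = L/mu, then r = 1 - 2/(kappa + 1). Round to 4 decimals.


Step 1: Compute the condition number.
kappa = L/mu = 58/9 = 6.4444
Step 2: Compute the convergence rate.
r = 1 - 2/(kappa + 1) = 1 - 2*mu/(L + mu) = (L - mu)/(L + mu) = 49/67 = 0.7313


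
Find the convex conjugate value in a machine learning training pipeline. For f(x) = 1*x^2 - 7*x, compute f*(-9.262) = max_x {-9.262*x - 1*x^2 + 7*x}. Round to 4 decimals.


f*(y) = sup_x {y*x - a*x^2 - b*x} = sup_x {(y-b)*x - a*x^2}
FOC: (y - b) - 2a*x = 0 => x* = (y - b)/(2a)
x* = (-9.262 + 7)/(2*1) = -1.131
f*(-9.262) = (y-b)^2/(4a) = (-9.262 + 7)^2/(4*1)
= 5.1166/4 = 1.2792


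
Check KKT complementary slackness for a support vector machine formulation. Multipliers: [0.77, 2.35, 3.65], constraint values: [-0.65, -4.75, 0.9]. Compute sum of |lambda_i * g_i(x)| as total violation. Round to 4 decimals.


KKT complementary slackness check:
lambda_1 * g_1 = 0.77 * -0.65 = -0.5005
lambda_2 * g_2 = 2.35 * -4.75 = -11.1625
lambda_3 * g_3 = 3.65 * 0.9 = 3.285
Total violation = 0.5005 + 11.1625 + 3.285 = 14.948


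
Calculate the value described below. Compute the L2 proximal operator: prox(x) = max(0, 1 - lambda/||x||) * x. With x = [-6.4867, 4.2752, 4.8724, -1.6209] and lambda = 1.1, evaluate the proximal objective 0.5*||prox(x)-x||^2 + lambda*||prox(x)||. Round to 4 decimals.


Step 1: Compute ||x||.
||x|| = 9.3125
Step 2: Compute scaling factor.
scale = max(0, 1 - 1.1/9.3125) = 0.8819
Step 3: prox(x) = [-5.7205, 3.7702, 4.2969, -1.4294]
||prox(x)|| = 8.2125
Step 4: Proximal objective.
0.5*||prox-x||^2 = 0.605
lambda*||prox|| = 9.0338
Total = 9.6387


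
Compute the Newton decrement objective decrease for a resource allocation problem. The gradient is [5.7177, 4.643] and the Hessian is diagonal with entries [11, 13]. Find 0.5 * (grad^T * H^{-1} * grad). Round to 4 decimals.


Step 1: H is diagonal, so H^(-1) * g = [0.5198, 0.3572].
Step 2: g^T H^(-1) g = sum_i g_i^2 / H_ii
  = (5.7177)^2/11 + (4.643)^2/13
  = 2.972 + 1.6583 = 4.6303
Step 3: Objective decrease = 0.5 * g^T H^(-1) g = 2.3151


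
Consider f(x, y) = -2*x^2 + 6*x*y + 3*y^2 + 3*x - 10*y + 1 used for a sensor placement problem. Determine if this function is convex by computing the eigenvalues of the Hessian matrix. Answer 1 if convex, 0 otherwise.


The Hessian of f(x,y) = -2*x^2 + 6*x*y + 3*y^2 + 3*x - 10*y + 1 is:
H = [[-4, 6], [6, 6]]
Trace = -4 + 6 = 2
Determinant = -4*6 - (6)^2 = -60
Discriminant = (2)^2 - 4*-60 = 244.0
Eigenvalues: lambda_1 = -6.8102, lambda_2 = 8.8102
The function is not convex.

0


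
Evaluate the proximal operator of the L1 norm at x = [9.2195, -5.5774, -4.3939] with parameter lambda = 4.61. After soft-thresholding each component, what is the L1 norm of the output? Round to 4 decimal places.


Soft-thresholding with lambda = 4.61:
prox(9.2195) = sign(9.2195)*max(|9.2195| - 4.61, 0) = 4.6095
prox(-5.5774) = sign(-5.5774)*max(|-5.5774| - 4.61, 0) = -0.9674
prox(-4.3939) = sign(-4.3939)*max(|-4.3939| - 4.61, 0) = 0.0
prox(x) = [4.6095, -0.9674, 0.0]
||prox(x)||_1 = 4.6095 + 0.9674 + 0.0 = 5.5769


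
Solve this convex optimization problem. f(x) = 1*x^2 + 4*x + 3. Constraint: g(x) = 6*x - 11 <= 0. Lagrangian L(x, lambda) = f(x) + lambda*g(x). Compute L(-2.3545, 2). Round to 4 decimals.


Step 1: Evaluate f(x).
f(-2.3545) = 1*(-2.3545)^2 + 4*(-2.3545) + 3 = -0.8743
Step 2: Evaluate g(x).
g(-2.3545) = 6*-2.3545 - 11 = -25.127
Step 3: Compute Lagrangian.
L = -0.8743 + 2*-25.127 = -51.1283


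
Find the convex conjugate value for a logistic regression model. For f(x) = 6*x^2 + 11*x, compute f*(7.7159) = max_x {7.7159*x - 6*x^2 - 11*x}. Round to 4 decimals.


f*(y) = sup_x {y*x - a*x^2 - b*x} = sup_x {(y-b)*x - a*x^2}
FOC: (y - b) - 2a*x = 0 => x* = (y - b)/(2a)
x* = (7.7159 - 11)/(2*6) = -0.2737
f*(7.7159) = (y-b)^2/(4a) = (7.7159 - 11)^2/(4*6)
= 10.7853/24 = 0.4494


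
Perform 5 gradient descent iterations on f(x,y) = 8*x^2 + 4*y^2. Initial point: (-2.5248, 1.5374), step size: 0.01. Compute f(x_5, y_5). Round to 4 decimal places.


Gradient descent on f(x,y) = 8*x^2 + 4*y^2.
Starting point: (-2.5248, 1.5374), alpha = 0.01
Step 1: grad_x = 2*8*-2.5248 = -40.3968, grad_y = 2*4*1.5374 = 12.2992
  x_1 = -2.5248 - 0.01*-40.3968 = -2.1208
  y_1 = 1.5374 - 0.01*12.2992 = 1.4144
Step 2: grad_x = 2*8*-2.1208 = -33.9333, grad_y = 2*4*1.4144 = 11.3153
  x_2 = -2.1208 - 0.01*-33.9333 = -1.7815
  y_2 = 1.4144 - 0.01*11.3153 = 1.3013
Step 3: grad_x = 2*8*-1.7815 = -28.504, grad_y = 2*4*1.3013 = 10.41
  x_3 = -1.7815 - 0.01*-28.504 = -1.4965
  y_3 = 1.3013 - 0.01*10.41 = 1.1972
Step 4: grad_x = 2*8*-1.4965 = -23.9433, grad_y = 2*4*1.1972 = 9.5772
  x_4 = -1.4965 - 0.01*-23.9433 = -1.257
  y_4 = 1.1972 - 0.01*9.5772 = 1.1014
Step 5: grad_x = 2*8*-1.257 = -20.1124, grad_y = 2*4*1.1014 = 8.8111
  x_5 = -1.257 - 0.01*-20.1124 = -1.0559
  y_5 = 1.1014 - 0.01*8.8111 = 1.0133
f(-1.0559, 1.0133) = 8*(-1.0559)^2 + 4*1.0133^2 = 13.0263


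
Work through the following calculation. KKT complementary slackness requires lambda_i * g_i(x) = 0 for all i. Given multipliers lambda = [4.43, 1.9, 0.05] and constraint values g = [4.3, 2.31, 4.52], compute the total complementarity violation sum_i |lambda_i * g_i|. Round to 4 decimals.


KKT complementary slackness check:
lambda_1 * g_1 = 4.43 * 4.3 = 19.049
lambda_2 * g_2 = 1.9 * 2.31 = 4.389
lambda_3 * g_3 = 0.05 * 4.52 = 0.226
Total violation = 19.049 + 4.389 + 0.226 = 23.664


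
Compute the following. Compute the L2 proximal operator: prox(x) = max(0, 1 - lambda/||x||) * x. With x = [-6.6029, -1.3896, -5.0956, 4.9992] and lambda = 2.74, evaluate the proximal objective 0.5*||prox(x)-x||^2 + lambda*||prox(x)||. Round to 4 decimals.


Step 1: Compute ||x||.
||x|| = 9.8227
Step 2: Compute scaling factor.
scale = max(0, 1 - 2.74/9.8227) = 0.7211
Step 3: prox(x) = [-4.7611, -1.002, -3.6742, 3.6047]
||prox(x)|| = 7.0827
Step 4: Proximal objective.
0.5*||prox-x||^2 = 3.7538
lambda*||prox|| = 19.4066
Total = 23.1605


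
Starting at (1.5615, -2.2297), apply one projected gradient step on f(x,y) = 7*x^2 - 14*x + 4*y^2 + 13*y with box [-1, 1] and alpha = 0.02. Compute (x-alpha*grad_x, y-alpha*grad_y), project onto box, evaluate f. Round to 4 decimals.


Step 1: Compute gradient at (1.5615, -2.2297).
grad_x = 2*7*1.5615 - 14 = 7.861
grad_y = 2*4*-2.2297 + 13 = -4.8376
Step 2: Gradient step.
x_raw = 1.5615 - 0.02*7.861 = 1.4043
y_raw = -2.2297 - 0.02*-4.8376 = -2.1329
Step 3: Project onto [-1, 1].
x_proj = clip(1.4043) = 1.0
y_proj = clip(-2.1329) = -1.0
Step 4: Evaluate f.
f(1.0, -1.0) = -16.0


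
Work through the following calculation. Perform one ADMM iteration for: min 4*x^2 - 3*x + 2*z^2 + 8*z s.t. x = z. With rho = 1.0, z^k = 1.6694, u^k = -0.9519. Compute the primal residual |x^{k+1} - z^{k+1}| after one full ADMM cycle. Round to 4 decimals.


ADMM iteration with rho = 1.0, z^k = 1.6694, u^k = -0.9519
Step 1: x-update.
Minimize 4*x^2 - 3*x + (1.0/2)*(x - 1.6694 - 0.9519)^2
FOC: (2*4 + 1.0)*x = 3 + 1.0*(1.6694 + 0.9519)
x^{k+1} = 0.6246
Step 2: z-update.
Minimize 2*z^2 + 8*z + (1.0/2)*(0.6246 - z - 0.9519)^2
FOC: (2*2 + 1.0)*z = -8 + 1.0*(0.6246 - 0.9519)
z^{k+1} = -1.6655
Step 3: u-update.
u^{k+1} = -0.9519 + 0.6246 + 1.6655 = 1.3382
Step 4: Primal residual = |0.6246 + 1.6655| = 2.2901


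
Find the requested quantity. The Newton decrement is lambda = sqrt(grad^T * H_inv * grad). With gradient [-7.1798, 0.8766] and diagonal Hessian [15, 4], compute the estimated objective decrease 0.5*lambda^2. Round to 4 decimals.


Step 1: H is diagonal, so H^(-1) * g = [-0.4787, 0.2192].
Step 2: g^T H^(-1) g = sum_i g_i^2 / H_ii
  = (-7.1798)^2/15 + (0.8766)^2/4
  = 3.4366 + 0.1921 = 3.6287
Step 3: Objective decrease = 0.5 * g^T H^(-1) g = 1.8144


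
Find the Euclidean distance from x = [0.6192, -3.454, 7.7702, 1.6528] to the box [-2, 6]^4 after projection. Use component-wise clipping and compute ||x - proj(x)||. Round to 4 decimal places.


Project each component onto [-2, 6].
clip(0.6192) = 0.6192, clip(-3.454) = -2.0, clip(7.7702) = 6.0, clip(1.6528) = 1.6528
Projection = [0.6192, -2.0, 6.0, 1.6528]
Squared diffs: [0.0, 2.1141, 3.1336, 0.0]
Distance = sqrt(5.2477) = 2.2908


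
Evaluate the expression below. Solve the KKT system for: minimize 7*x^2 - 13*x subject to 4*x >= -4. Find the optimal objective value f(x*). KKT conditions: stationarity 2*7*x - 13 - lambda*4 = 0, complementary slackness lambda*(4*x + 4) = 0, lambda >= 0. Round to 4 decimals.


Step 1: Try lambda = 0 (constraint inactive).
Stationarity: 2*7*x - 13 = 0
x* = 13/(2*7) = 13/14 = 0.9286 (rounded; the exact value 13/14 is used below)
Check constraint: 4*0.9286 = 3.7144 >= -4 -- satisfied.
Step 2: Compute optimal value.
f(x*) = 7*(13/14)^2 - 13*(13/14) = -6.0357


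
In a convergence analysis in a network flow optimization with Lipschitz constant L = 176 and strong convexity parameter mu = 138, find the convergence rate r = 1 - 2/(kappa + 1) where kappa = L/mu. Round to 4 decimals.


Step 1: Compute the condition number.
kappa = L/mu = 176/138 = 1.2754
Step 2: Compute the convergence rate.
r = 1 - 2/(kappa + 1) = 1 - 2*mu/(L + mu) = (L - mu)/(L + mu) = 38/314 = 0.121


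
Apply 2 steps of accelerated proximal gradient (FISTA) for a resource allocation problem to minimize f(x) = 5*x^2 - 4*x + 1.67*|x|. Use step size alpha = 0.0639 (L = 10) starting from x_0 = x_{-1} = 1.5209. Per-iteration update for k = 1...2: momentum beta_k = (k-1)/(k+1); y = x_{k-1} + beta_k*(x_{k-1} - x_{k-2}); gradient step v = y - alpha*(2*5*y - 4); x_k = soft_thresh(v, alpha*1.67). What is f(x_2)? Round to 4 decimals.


FISTA on f(x) = 5*x^2 - 4*x + 1.67*|x|
L = 10, alpha = 0.0639
Iteration 1: beta = 0.0, y = 1.5209 + 0.0*(1.5209 - 1.5209) = 1.5209
  grad(y) = 11.209, v = y - alpha*grad = 0.8046
  prox(v) = soft_thresh(0.8046, 0.1067) = 0.6979
Iteration 2: beta = 0.3333, y = 0.6979 + 0.3333*(0.6979 - 1.5209) = 0.4236
  grad(y) = 0.2361, v = y - alpha*grad = 0.4085
  prox(v) = soft_thresh(0.4085, 0.1067) = 0.3018
f(x_2) = 5*0.3018^2 - 4*0.3018 + 1.67*|0.3018| = -0.2478


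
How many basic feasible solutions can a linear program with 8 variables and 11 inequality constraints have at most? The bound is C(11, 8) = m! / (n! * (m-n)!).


Each vertex corresponds to some choice of n active constraints out of m, so the number of vertices is at most C(m, n) = m! / (n!(m-n)!).
m = 11, n = 8
Numerator: 11 * 10 * 9 * 8 * 7 * 6 * 5 * 4
Denominator: 8! = 40320
C(11, 8) = 165


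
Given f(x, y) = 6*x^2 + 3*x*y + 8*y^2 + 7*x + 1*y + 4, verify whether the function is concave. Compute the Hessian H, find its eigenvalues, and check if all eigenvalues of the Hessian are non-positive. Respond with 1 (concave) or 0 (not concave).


The Hessian of f(x,y) = 6*x^2 + 3*x*y + 8*y^2 + 7*x + 1*y + 4 is:
H = [[12, 3], [3, 16]]
Trace = 12 + 16 = 28
Determinant = 12*16 - (3)^2 = 183
Discriminant = (28)^2 - 4*183 = 52.0
Eigenvalues: lambda_1 = 10.3944, lambda_2 = 17.6056
The function is not concave.

0


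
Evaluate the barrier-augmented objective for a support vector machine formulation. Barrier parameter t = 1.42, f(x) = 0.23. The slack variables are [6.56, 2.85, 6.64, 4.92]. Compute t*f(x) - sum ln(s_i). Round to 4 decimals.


Step 1: Compute log-barrier.
ln values: [1.881, 1.0473, 1.8931, 1.5933]
phi = -(1.881 + 1.0473 + 1.8931 + 1.5933) = -6.4147
Step 2: Compute augmented objective.
t*f(x) = 1.42*0.23 = 0.3266
Total = 0.3266 - 6.4147 = -6.0881


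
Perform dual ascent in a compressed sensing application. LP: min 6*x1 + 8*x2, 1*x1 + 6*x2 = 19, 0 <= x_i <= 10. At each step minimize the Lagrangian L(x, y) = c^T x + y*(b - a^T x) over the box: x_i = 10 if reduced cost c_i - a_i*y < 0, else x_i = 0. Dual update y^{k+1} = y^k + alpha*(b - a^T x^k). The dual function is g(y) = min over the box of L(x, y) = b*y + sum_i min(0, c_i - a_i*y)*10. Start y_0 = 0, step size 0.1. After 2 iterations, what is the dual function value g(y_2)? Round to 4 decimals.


Dual ascent for LP: min 6*x1 + 8*x2, 1*x1 + 6*x2 = 19, 0 <= x_i <= 10
Step 1: y^k = 0.0, reduced costs: (6.0, 8.0)
  x^k = (0.0, 0.0), subgradient = b - a^T x = 19.0
  y^{k+1} = 0.0 + 0.1*19.0 = 1.9
Step 2: y^k = 1.9, reduced costs: (4.1, -3.4)
  x^k = (0.0, 10.0), subgradient = b - a^T x = -41.0
  y^{k+1} = 1.9 + 0.1*-41.0 = -2.2
Dual objective at y_2 = -2.2: reduced costs (8.2, 21.2), box minimizer x = (0.0, 0.0)
g(y_2) = b*y + (c1 - a1*y)*x1 + (c2 - a2*y)*x2 = 19*(-2.2) + 8.2*0.0 + 21.2*0.0 = -41.8 + 0.0 + 0.0 = -41.8


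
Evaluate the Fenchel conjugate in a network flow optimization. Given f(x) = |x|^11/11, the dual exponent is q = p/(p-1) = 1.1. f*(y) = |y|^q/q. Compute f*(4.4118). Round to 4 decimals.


The conjugate exponent q satisfies 1/p + 1/q = 1.
p = 11, so q = 11/(11 - 1) = 1.1
|y|^q = 4.4118^1.1 = 5.1177
f*(4.4118) = 5.1177 / 1.1 = 4.6525


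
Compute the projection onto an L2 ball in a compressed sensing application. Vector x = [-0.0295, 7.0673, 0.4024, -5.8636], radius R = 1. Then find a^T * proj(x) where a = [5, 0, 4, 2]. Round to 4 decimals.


Step 1: Compute ||x|| (intermediates to 6 decimals).
||x|| = sqrt((-0.0295)^2 + 7.0673^2 + 0.4024^2 + (-5.8636)^2) = 9.191917
Step 2: Project.
Since ||x|| > R, scale = R/||x|| = 1/9.191917 = 0.108791, proj(x) = scale * x
proj(x) = [-0.003209, 0.768859, 0.043777, -0.637907]
Step 3: Dot product.
a^T * proj(x) = 5*(-0.003209) + 0*0.768859 + 4*0.043777 + 2*(-0.637907) = -1.1168


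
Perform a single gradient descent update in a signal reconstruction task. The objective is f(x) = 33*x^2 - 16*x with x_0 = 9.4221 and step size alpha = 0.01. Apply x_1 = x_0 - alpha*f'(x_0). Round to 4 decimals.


We compute the gradient at x_0 and apply the update.
f'(x) = 66*x - 16
f'(9.4221) = 66*9.4221 - 16 = 605.8586
x_1 = 9.4221 - 0.01*605.8586 = 3.3635


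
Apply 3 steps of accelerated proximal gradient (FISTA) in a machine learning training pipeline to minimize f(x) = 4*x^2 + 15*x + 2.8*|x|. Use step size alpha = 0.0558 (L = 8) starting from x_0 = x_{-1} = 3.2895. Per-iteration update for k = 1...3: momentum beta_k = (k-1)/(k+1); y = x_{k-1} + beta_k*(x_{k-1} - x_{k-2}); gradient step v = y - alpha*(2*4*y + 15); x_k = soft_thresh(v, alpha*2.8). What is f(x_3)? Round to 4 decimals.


FISTA on f(x) = 4*x^2 + 15*x + 2.8*|x|
L = 8, alpha = 0.0558
Iteration 1: beta = 0.0, y = 3.2895 + 0.0*(3.2895 - 3.2895) = 3.2895
  grad(y) = 41.316, v = y - alpha*grad = 0.9841
  prox(v) = soft_thresh(0.9841, 0.1562) = 0.8278
Iteration 2: beta = 0.3333, y = 0.8278 + 0.3333*(0.8278 - 3.2895) = 0.0073
  grad(y) = 15.0582, v = y - alpha*grad = -0.833
  prox(v) = soft_thresh(-0.833, 0.1562) = -0.6767
Iteration 3: beta = 0.5, y = -0.6767 + 0.5*(-0.6767 - 0.8278) = -1.429
  grad(y) = 3.5679, v = y - alpha*grad = -1.6281
  prox(v) = soft_thresh(-1.6281, 0.1562) = -1.4719
f(x_3) = 4*(-1.4719)^2 + 15*(-1.4719) + 2.8*|-1.4719| = -9.2912


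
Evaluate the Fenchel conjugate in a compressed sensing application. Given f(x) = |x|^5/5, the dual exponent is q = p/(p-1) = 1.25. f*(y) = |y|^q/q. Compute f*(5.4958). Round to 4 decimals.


The conjugate exponent q satisfies 1/p + 1/q = 1.
p = 5, so q = 5/(5 - 1) = 1.25
|y|^q = 5.4958^1.25 = 8.4147
f*(5.4958) = 8.4147 / 1.25 = 6.7318


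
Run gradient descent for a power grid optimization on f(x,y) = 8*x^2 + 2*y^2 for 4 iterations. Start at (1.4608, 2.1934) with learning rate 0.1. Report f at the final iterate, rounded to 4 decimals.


Gradient descent on f(x,y) = 8*x^2 + 2*y^2.
Starting point: (1.4608, 2.1934), alpha = 0.1
Step 1: grad_x = 2*8*1.4608 = 23.3728, grad_y = 2*2*2.1934 = 8.7736
  x_1 = 1.4608 - 0.1*23.3728 = -0.8765
  y_1 = 2.1934 - 0.1*8.7736 = 1.316
Step 2: grad_x = 2*8*-0.8765 = -14.0237, grad_y = 2*2*1.316 = 5.2642
  x_2 = -0.8765 - 0.1*-14.0237 = 0.5259
  y_2 = 1.316 - 0.1*5.2642 = 0.7896
Step 3: grad_x = 2*8*0.5259 = 8.4142, grad_y = 2*2*0.7896 = 3.1585
  x_3 = 0.5259 - 0.1*8.4142 = -0.3155
  y_3 = 0.7896 - 0.1*3.1585 = 0.4738
Step 4: grad_x = 2*8*-0.3155 = -5.0485, grad_y = 2*2*0.4738 = 1.8951
  x_4 = -0.3155 - 0.1*-5.0485 = 0.1893
  y_4 = 0.4738 - 0.1*1.8951 = 0.2843
f(0.1893, 0.2843) = 8*0.1893^2 + 2*0.2843^2 = 0.4483


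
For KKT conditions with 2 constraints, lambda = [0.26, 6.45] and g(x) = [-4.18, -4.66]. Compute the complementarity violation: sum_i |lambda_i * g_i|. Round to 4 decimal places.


KKT complementary slackness check:
lambda_1 * g_1 = 0.26 * -4.18 = -1.0868
lambda_2 * g_2 = 6.45 * -4.66 = -30.057
Total violation = 1.0868 + 30.057 = 31.1438


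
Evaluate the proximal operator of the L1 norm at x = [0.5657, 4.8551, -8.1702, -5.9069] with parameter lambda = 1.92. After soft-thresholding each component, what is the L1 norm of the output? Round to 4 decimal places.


Soft-thresholding with lambda = 1.92:
prox(0.5657) = sign(0.5657)*max(|0.5657| - 1.92, 0) = 0.0
prox(4.8551) = sign(4.8551)*max(|4.8551| - 1.92, 0) = 2.9351
prox(-8.1702) = sign(-8.1702)*max(|-8.1702| - 1.92, 0) = -6.2502
prox(-5.9069) = sign(-5.9069)*max(|-5.9069| - 1.92, 0) = -3.9869
prox(x) = [0.0, 2.9351, -6.2502, -3.9869]
||prox(x)||_1 = 0.0 + 2.9351 + 6.2502 + 3.9869 = 13.1722


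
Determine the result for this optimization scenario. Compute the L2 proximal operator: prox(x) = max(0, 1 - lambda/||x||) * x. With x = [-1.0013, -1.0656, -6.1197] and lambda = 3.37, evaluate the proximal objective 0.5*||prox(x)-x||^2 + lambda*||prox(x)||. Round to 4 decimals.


Step 1: Compute ||x||.
||x|| = 6.292
Step 2: Compute scaling factor.
scale = max(0, 1 - 3.37/6.292) = 0.4644
Step 3: prox(x) = [-0.465, -0.4949, -2.842]
||prox(x)|| = 2.922
Step 4: Proximal objective.
0.5*||prox-x||^2 = 5.6785
lambda*||prox|| = 9.8471
Total = 15.5255


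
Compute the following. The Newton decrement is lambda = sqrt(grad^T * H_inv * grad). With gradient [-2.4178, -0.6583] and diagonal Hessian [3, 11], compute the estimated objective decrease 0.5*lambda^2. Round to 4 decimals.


Step 1: H is diagonal, so H^(-1) * g = [-0.8059, -0.0598].
Step 2: g^T H^(-1) g = sum_i g_i^2 / H_ii
  = (-2.4178)^2/3 + (-0.6583)^2/11
  = 1.9486 + 0.0394 = 1.988
Step 3: Objective decrease = 0.5 * g^T H^(-1) g = 0.994


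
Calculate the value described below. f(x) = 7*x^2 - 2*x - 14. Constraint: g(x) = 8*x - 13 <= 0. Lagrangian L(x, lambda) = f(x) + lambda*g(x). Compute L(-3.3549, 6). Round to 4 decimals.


Step 1: Evaluate f(x).
f(-3.3549) = 7*(-3.3549)^2 - 2*(-3.3549) - 14 = 71.4973
Step 2: Evaluate g(x).
g(-3.3549) = 8*-3.3549 - 13 = -39.8392
Step 3: Compute Lagrangian.
L = 71.4973 + 6*-39.8392 = -167.5379


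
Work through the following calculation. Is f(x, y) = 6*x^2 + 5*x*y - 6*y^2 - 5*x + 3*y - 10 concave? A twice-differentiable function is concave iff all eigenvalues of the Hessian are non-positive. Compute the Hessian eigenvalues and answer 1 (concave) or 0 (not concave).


The Hessian of f(x,y) = 6*x^2 + 5*x*y - 6*y^2 - 5*x + 3*y - 10 is:
H = [[12, 5], [5, -12]]
Trace = 12 - 12 = 0
Determinant = 12*-12 - (5)^2 = -169
Discriminant = (0)^2 - 4*-169 = 676.0
Eigenvalues: lambda_1 = -13.0, lambda_2 = 13.0
The function is not concave.

0


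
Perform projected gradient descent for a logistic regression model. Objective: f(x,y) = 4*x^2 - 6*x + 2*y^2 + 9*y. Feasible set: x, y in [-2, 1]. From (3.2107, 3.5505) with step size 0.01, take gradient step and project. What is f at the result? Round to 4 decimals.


Step 1: Compute gradient at (3.2107, 3.5505).
grad_x = 2*4*3.2107 - 6 = 19.6856
grad_y = 2*2*3.5505 + 9 = 23.202
Step 2: Gradient step.
x_raw = 3.2107 - 0.01*19.6856 = 3.0138
y_raw = 3.5505 - 0.01*23.202 = 3.3185
Step 3: Project onto [-2, 1].
x_proj = clip(3.0138) = 1.0
y_proj = clip(3.3185) = 1.0
Step 4: Evaluate f.
f(1.0, 1.0) = 9.0


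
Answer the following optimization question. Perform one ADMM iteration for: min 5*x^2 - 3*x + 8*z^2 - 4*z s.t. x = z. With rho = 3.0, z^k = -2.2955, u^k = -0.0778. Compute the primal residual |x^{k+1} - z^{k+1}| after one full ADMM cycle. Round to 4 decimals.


ADMM iteration with rho = 3.0, z^k = -2.2955, u^k = -0.0778
Step 1: x-update.
Minimize 5*x^2 - 3*x + (3.0/2)*(x + 2.2955 - 0.0778)^2
FOC: (2*5 + 3.0)*x = 3 + 3.0*(-2.2955 + 0.0778)
x^{k+1} = -0.281
Step 2: z-update.
Minimize 8*z^2 - 4*z + (3.0/2)*(-0.281 - z - 0.0778)^2
FOC: (2*8 + 3.0)*z = 4 + 3.0*(-0.281 - 0.0778)
z^{k+1} = 0.1539
Step 3: u-update.
u^{k+1} = -0.0778 - 0.281 - 0.1539 = -0.5127
Step 4: Primal residual = |-0.281 - 0.1539| = 0.4349


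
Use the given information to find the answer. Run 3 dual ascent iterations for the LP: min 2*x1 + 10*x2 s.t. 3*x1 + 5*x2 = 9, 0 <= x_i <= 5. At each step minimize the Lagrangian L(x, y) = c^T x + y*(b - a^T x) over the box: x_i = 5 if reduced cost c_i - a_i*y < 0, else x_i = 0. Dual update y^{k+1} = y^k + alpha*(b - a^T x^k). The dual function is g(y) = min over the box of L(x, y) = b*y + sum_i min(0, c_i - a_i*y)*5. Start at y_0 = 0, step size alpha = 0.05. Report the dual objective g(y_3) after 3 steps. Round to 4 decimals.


Dual ascent for LP: min 2*x1 + 10*x2, 3*x1 + 5*x2 = 9, 0 <= x_i <= 5
Step 1: y^k = 0.0, reduced costs: (2.0, 10.0)
  x^k = (0.0, 0.0), subgradient = b - a^T x = 9.0
  y^{k+1} = 0.0 + 0.05*9.0 = 0.45
Step 2: y^k = 0.45, reduced costs: (0.65, 7.75)
  x^k = (0.0, 0.0), subgradient = b - a^T x = 9.0
  y^{k+1} = 0.45 + 0.05*9.0 = 0.9
Step 3: y^k = 0.9, reduced costs: (-0.7, 5.5)
  x^k = (5.0, 0.0), subgradient = b - a^T x = -6.0
  y^{k+1} = 0.9 + 0.05*-6.0 = 0.6
Dual objective at y_3 = 0.6: reduced costs (0.2, 7.0), box minimizer x = (0.0, 0.0)
g(y_3) = b*y + (c1 - a1*y)*x1 + (c2 - a2*y)*x2 = 9*0.6 + 0.2*0.0 + 7.0*0.0 = 5.4 + 0.0 + 0.0 = 5.4


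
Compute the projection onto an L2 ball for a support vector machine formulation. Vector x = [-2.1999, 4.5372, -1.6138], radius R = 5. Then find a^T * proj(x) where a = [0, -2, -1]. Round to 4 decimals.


Step 1: Compute ||x|| (intermediates to 6 decimals).
||x|| = sqrt((-2.1999)^2 + 4.5372^2 + (-1.6138)^2) = 5.294346
Step 2: Project.
Since ||x|| > R, scale = R/||x|| = 5/5.294346 = 0.944404, proj(x) = scale * x
proj(x) = [-2.077594, 4.28495, -1.524079]
Step 3: Dot product.
a^T * proj(x) = 0*(-2.077594) - 2*4.28495 - 1*(-1.524079) = -7.0458


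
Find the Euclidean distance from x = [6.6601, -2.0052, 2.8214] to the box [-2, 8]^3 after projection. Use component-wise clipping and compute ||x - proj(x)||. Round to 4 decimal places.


Project each component onto [-2, 8].
clip(6.6601) = 6.6601, clip(-2.0052) = -2.0, clip(2.8214) = 2.8214
Projection = [6.6601, -2.0, 2.8214]
Squared diffs: [0.0, 0.0, 0.0]
Distance = sqrt(0.0) = 0.0052


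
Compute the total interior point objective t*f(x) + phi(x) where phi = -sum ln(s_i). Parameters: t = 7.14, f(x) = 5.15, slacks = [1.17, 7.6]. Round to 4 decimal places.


Step 1: Compute log-barrier.
ln values: [0.157, 2.0281]
phi = -(0.157 + 2.0281) = -2.1852
Step 2: Compute augmented objective.
t*f(x) = 7.14*5.15 = 36.771
Total = 36.771 - 2.1852 = 34.5858


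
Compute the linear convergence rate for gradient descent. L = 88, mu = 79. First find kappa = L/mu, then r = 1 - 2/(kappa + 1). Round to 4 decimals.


Step 1: Compute the condition number.
kappa = L/mu = 88/79 = 1.1139
Step 2: Compute the convergence rate.
r = 1 - 2/(kappa + 1) = 1 - 2*mu/(L + mu) = (L - mu)/(L + mu) = 9/167 = 0.0539


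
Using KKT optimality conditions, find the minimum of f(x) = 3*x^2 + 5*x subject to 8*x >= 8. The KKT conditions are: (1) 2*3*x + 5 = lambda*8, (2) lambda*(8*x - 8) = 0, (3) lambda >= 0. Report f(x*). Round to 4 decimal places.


Step 1: Try lambda = 0 (constraint inactive).
x_unc = -5/(2*3) = -0.8333
Check: 8*-0.8333 = -6.6664 < 8 -- violated!
Step 2: Constraint must be active: 8*x = 8
x* = 8/8 = 1.0
lambda = (2*3*1.0 + 5)/8 = 1.375
Step 3: Compute optimal value.
f(x*) = 3*1.0^2 + 5*1.0 = 8.0


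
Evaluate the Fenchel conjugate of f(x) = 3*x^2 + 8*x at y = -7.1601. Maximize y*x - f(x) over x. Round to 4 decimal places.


f*(y) = sup_x {y*x - a*x^2 - b*x} = sup_x {(y-b)*x - a*x^2}
FOC: (y - b) - 2a*x = 0 => x* = (y - b)/(2a)
x* = (-7.1601 - 8)/(2*3) = -2.5267
f*(-7.1601) = (y-b)^2/(4a) = (-7.1601 - 8)^2/(4*3)
= 229.8286/12 = 19.1524


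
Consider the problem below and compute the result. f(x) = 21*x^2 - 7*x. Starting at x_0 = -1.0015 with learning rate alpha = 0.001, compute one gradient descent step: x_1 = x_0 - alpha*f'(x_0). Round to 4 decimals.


We compute the gradient at x_0 and apply the update.
f'(x) = 42*x - 7
f'(-1.0015) = 42*-1.0015 - 7 = -49.063
x_1 = -1.0015 - 0.001*-49.063 = -0.9524


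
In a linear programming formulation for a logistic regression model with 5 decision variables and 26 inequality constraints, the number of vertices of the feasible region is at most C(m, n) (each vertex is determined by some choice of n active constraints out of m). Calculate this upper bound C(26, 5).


Each vertex corresponds to some choice of n active constraints out of m, so the number of vertices is at most C(m, n) = m! / (n!(m-n)!).
m = 26, n = 5
Numerator: 26 * 25 * 24 * 23 * 22
Denominator: 5! = 120
C(26, 5) = 65780


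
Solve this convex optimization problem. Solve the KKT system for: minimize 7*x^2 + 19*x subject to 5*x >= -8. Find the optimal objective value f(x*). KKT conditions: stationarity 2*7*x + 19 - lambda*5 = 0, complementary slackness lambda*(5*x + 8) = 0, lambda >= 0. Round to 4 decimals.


Step 1: Try lambda = 0 (constraint inactive).
Stationarity: 2*7*x + 19 = 0
x* = -19/(2*7) = -19/14 = -1.3571 (rounded; the exact value -19/14 is used below)
Check constraint: 5*-1.3571 = -6.7855 >= -8 -- satisfied.
Step 2: Compute optimal value.
f(x*) = 7*(-19/14)^2 + 19*(-19/14) = -12.8929


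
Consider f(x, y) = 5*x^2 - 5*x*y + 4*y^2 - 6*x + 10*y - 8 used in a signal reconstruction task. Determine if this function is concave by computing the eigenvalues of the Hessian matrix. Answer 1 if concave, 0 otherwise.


The Hessian of f(x,y) = 5*x^2 - 5*x*y + 4*y^2 - 6*x + 10*y - 8 is:
H = [[10, -5], [-5, 8]]
Trace = 10 + 8 = 18
Determinant = 10*8 - (-5)^2 = 55
Discriminant = (18)^2 - 4*55 = 104.0
Eigenvalues: lambda_1 = 3.901, lambda_2 = 14.099
The function is not concave.

0


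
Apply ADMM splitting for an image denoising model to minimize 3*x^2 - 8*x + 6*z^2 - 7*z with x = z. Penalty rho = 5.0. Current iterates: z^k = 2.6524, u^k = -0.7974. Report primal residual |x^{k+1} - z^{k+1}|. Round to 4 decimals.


ADMM iteration with rho = 5.0, z^k = 2.6524, u^k = -0.7974
Step 1: x-update.
Minimize 3*x^2 - 8*x + (5.0/2)*(x - 2.6524 - 0.7974)^2
FOC: (2*3 + 5.0)*x = 8 + 5.0*(2.6524 + 0.7974)
x^{k+1} = 2.2954
Step 2: z-update.
Minimize 6*z^2 - 7*z + (5.0/2)*(2.2954 - z - 0.7974)^2
FOC: (2*6 + 5.0)*z = 7 + 5.0*(2.2954 - 0.7974)
z^{k+1} = 0.8523
Step 3: u-update.
u^{k+1} = -0.7974 + 2.2954 - 0.8523 = 0.6456
Step 4: Primal residual = |2.2954 - 0.8523| = 1.443


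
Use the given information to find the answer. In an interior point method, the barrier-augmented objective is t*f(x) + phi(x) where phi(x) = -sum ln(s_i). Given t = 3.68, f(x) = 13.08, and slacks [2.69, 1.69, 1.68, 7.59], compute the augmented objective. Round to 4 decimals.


Step 1: Compute log-barrier.
ln values: [0.9895, 0.5247, 0.5188, 2.0268]
phi = -(0.9895 + 0.5247 + 0.5188 + 2.0268) = -4.0599
Step 2: Compute augmented objective.
t*f(x) = 3.68*13.08 = 48.1344
Total = 48.1344 - 4.0599 = 44.0745


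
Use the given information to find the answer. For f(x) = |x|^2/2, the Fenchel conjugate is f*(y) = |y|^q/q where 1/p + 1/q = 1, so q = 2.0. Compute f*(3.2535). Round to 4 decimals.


The conjugate exponent q satisfies 1/p + 1/q = 1.
p = 2, so q = 2/(2 - 1) = 2.0
|y|^q = 3.2535^2.0 = 10.5853
f*(3.2535) = 10.5853 / 2.0 = 5.2926


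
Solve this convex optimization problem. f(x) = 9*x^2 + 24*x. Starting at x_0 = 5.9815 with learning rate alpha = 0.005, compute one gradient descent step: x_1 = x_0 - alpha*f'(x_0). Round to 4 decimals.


We compute the gradient at x_0 and apply the update.
f'(x) = 18*x + 24
f'(5.9815) = 18*5.9815 + 24 = 131.667
x_1 = 5.9815 - 0.005*131.667 = 5.3232


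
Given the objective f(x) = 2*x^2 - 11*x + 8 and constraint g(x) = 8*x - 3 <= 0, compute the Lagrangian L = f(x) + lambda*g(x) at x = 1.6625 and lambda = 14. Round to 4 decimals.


Step 1: Evaluate f(x).
f(1.6625) = 2*1.6625^2 - 11*1.6625 + 8 = -4.7597
Step 2: Evaluate g(x).
g(1.6625) = 8*1.6625 - 3 = 10.3
Step 3: Compute Lagrangian.
L = -4.7597 + 14*10.3 = 139.4403


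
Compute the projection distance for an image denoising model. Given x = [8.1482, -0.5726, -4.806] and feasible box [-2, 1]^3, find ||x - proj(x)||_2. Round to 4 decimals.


Project each component onto [-2, 1].
clip(8.1482) = 1.0, clip(-0.5726) = -0.5726, clip(-4.806) = -2.0
Projection = [1.0, -0.5726, -2.0]
Squared diffs: [51.0968, 0.0, 7.8736]
Distance = sqrt(58.9704) = 7.6792


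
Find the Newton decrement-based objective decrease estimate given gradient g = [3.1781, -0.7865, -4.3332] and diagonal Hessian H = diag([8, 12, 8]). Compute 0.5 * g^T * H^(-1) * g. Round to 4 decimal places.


Step 1: H is diagonal, so H^(-1) * g = [0.3973, -0.0655, -0.5417].
Step 2: g^T H^(-1) g = sum_i g_i^2 / H_ii
  = (3.1781)^2/8 + (-0.7865)^2/12 + (-4.3332)^2/8
  = 1.2625 + 0.0515 + 2.3471 = 3.6612
Step 3: Objective decrease = 0.5 * g^T H^(-1) g = 1.8306


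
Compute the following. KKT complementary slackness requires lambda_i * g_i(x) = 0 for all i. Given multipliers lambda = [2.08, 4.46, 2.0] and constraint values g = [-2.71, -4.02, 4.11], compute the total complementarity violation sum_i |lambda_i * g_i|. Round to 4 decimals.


KKT complementary slackness check:
lambda_1 * g_1 = 2.08 * -2.71 = -5.6368
lambda_2 * g_2 = 4.46 * -4.02 = -17.9292
lambda_3 * g_3 = 2.0 * 4.11 = 8.22
Total violation = 5.6368 + 17.9292 + 8.22 = 31.786


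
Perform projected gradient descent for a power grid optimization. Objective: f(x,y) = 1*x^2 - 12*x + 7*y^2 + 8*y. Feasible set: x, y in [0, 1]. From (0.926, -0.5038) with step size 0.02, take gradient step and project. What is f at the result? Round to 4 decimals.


Step 1: Compute gradient at (0.926, -0.5038).
grad_x = 2*1*0.926 - 12 = -10.148
grad_y = 2*7*-0.5038 + 8 = 0.9468
Step 2: Gradient step.
x_raw = 0.926 - 0.02*-10.148 = 1.129
y_raw = -0.5038 - 0.02*0.9468 = -0.5227
Step 3: Project onto [0, 1].
x_proj = clip(1.129) = 1.0
y_proj = clip(-0.5227) = 0.0
Step 4: Evaluate f.
f(1.0, 0.0) = -11.0


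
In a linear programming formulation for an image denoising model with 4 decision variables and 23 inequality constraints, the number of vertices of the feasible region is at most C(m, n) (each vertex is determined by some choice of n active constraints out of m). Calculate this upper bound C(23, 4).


Each vertex corresponds to some choice of n active constraints out of m, so the number of vertices is at most C(m, n) = m! / (n!(m-n)!).
m = 23, n = 4
Numerator: 23 * 22 * 21 * 20
Denominator: 4! = 24
C(23, 4) = 8855


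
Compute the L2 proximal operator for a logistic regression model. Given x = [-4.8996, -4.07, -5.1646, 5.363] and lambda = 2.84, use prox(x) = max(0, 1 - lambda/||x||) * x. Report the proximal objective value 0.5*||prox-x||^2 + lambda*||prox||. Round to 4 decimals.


Step 1: Compute ||x||.
||x|| = 9.7983
Step 2: Compute scaling factor.
scale = max(0, 1 - 2.84/9.7983) = 0.7102
Step 3: prox(x) = [-3.4795, -2.8903, -3.6677, 3.8085]
||prox(x)|| = 6.9583
Step 4: Proximal objective.
0.5*||prox-x||^2 = 4.0328
lambda*||prox|| = 19.7616
Total = 23.7943
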